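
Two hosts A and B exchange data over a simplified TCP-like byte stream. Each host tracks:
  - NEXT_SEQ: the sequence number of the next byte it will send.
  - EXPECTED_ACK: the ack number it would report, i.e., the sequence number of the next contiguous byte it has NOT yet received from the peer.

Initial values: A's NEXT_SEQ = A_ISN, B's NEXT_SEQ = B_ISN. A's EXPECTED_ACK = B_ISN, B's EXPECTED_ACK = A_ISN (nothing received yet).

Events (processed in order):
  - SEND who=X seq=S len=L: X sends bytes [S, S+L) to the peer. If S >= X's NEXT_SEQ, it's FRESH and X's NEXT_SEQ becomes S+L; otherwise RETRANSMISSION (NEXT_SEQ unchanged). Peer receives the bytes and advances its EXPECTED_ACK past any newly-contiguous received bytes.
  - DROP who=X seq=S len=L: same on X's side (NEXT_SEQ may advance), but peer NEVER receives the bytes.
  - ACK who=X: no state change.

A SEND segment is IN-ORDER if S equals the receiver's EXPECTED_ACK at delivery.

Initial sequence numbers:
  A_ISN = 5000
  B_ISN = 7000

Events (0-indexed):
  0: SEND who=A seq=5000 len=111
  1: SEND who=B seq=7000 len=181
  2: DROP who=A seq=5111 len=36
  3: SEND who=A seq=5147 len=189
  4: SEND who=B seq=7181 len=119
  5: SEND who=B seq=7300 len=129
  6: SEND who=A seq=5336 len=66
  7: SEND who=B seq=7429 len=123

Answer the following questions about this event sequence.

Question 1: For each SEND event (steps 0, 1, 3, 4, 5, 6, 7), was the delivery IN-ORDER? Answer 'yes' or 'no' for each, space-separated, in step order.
Step 0: SEND seq=5000 -> in-order
Step 1: SEND seq=7000 -> in-order
Step 3: SEND seq=5147 -> out-of-order
Step 4: SEND seq=7181 -> in-order
Step 5: SEND seq=7300 -> in-order
Step 6: SEND seq=5336 -> out-of-order
Step 7: SEND seq=7429 -> in-order

Answer: yes yes no yes yes no yes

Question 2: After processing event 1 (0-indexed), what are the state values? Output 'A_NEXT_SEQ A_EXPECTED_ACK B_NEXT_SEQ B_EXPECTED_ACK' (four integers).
After event 0: A_seq=5111 A_ack=7000 B_seq=7000 B_ack=5111
After event 1: A_seq=5111 A_ack=7181 B_seq=7181 B_ack=5111

5111 7181 7181 5111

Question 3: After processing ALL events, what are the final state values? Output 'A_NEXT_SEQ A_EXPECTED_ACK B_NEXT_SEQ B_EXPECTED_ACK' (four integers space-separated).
Answer: 5402 7552 7552 5111

Derivation:
After event 0: A_seq=5111 A_ack=7000 B_seq=7000 B_ack=5111
After event 1: A_seq=5111 A_ack=7181 B_seq=7181 B_ack=5111
After event 2: A_seq=5147 A_ack=7181 B_seq=7181 B_ack=5111
After event 3: A_seq=5336 A_ack=7181 B_seq=7181 B_ack=5111
After event 4: A_seq=5336 A_ack=7300 B_seq=7300 B_ack=5111
After event 5: A_seq=5336 A_ack=7429 B_seq=7429 B_ack=5111
After event 6: A_seq=5402 A_ack=7429 B_seq=7429 B_ack=5111
After event 7: A_seq=5402 A_ack=7552 B_seq=7552 B_ack=5111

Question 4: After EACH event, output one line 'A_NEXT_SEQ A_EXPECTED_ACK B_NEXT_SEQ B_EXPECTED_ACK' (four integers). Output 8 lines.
5111 7000 7000 5111
5111 7181 7181 5111
5147 7181 7181 5111
5336 7181 7181 5111
5336 7300 7300 5111
5336 7429 7429 5111
5402 7429 7429 5111
5402 7552 7552 5111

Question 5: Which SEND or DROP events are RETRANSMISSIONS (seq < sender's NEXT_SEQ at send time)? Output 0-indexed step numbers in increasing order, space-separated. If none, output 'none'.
Answer: none

Derivation:
Step 0: SEND seq=5000 -> fresh
Step 1: SEND seq=7000 -> fresh
Step 2: DROP seq=5111 -> fresh
Step 3: SEND seq=5147 -> fresh
Step 4: SEND seq=7181 -> fresh
Step 5: SEND seq=7300 -> fresh
Step 6: SEND seq=5336 -> fresh
Step 7: SEND seq=7429 -> fresh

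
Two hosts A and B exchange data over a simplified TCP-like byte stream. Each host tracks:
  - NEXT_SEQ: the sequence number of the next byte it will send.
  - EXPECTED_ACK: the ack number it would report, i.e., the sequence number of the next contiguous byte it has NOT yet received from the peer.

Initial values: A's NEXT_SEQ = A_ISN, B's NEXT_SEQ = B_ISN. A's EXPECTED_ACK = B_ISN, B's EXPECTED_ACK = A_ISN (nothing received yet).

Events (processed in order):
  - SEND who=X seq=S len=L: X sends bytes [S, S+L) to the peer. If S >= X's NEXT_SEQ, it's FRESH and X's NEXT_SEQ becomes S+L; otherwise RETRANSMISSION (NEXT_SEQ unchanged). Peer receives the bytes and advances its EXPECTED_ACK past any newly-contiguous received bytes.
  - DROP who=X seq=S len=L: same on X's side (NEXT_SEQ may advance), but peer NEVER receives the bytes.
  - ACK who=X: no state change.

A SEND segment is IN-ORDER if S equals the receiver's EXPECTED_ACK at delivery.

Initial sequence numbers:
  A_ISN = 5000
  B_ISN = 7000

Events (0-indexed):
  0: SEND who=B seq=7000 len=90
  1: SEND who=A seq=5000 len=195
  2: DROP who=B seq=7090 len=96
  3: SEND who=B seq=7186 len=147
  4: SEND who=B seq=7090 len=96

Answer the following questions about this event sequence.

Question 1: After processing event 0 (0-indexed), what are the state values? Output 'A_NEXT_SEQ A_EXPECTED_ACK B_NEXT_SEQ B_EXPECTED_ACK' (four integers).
After event 0: A_seq=5000 A_ack=7090 B_seq=7090 B_ack=5000

5000 7090 7090 5000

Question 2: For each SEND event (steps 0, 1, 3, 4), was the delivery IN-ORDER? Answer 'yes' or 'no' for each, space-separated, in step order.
Answer: yes yes no yes

Derivation:
Step 0: SEND seq=7000 -> in-order
Step 1: SEND seq=5000 -> in-order
Step 3: SEND seq=7186 -> out-of-order
Step 4: SEND seq=7090 -> in-order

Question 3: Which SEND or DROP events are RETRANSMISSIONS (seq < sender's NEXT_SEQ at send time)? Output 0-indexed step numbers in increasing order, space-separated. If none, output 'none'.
Step 0: SEND seq=7000 -> fresh
Step 1: SEND seq=5000 -> fresh
Step 2: DROP seq=7090 -> fresh
Step 3: SEND seq=7186 -> fresh
Step 4: SEND seq=7090 -> retransmit

Answer: 4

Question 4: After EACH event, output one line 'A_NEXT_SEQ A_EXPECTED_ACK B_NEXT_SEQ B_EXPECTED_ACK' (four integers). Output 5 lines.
5000 7090 7090 5000
5195 7090 7090 5195
5195 7090 7186 5195
5195 7090 7333 5195
5195 7333 7333 5195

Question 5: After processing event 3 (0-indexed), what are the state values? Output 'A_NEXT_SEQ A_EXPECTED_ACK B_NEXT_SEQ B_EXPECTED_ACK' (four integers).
After event 0: A_seq=5000 A_ack=7090 B_seq=7090 B_ack=5000
After event 1: A_seq=5195 A_ack=7090 B_seq=7090 B_ack=5195
After event 2: A_seq=5195 A_ack=7090 B_seq=7186 B_ack=5195
After event 3: A_seq=5195 A_ack=7090 B_seq=7333 B_ack=5195

5195 7090 7333 5195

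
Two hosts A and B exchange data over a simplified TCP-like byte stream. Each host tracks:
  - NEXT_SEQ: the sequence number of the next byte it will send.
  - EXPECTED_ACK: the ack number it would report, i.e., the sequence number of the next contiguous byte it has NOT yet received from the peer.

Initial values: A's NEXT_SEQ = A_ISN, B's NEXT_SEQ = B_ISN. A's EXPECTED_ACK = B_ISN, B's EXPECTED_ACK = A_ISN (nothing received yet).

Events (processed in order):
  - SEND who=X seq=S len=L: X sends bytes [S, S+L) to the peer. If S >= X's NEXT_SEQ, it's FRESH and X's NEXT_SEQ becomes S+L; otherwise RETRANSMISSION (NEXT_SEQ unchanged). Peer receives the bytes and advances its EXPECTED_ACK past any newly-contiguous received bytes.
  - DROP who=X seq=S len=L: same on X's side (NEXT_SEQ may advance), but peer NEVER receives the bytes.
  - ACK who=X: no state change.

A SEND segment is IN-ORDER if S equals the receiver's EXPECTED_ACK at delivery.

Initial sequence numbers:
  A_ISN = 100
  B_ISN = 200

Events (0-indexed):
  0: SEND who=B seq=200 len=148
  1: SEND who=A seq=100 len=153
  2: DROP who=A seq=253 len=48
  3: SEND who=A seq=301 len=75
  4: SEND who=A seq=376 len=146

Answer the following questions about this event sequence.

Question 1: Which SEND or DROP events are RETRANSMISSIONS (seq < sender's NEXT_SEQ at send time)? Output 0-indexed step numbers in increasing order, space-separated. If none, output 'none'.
Step 0: SEND seq=200 -> fresh
Step 1: SEND seq=100 -> fresh
Step 2: DROP seq=253 -> fresh
Step 3: SEND seq=301 -> fresh
Step 4: SEND seq=376 -> fresh

Answer: none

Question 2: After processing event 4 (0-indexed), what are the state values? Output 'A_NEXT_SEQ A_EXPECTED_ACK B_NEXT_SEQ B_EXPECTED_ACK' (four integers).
After event 0: A_seq=100 A_ack=348 B_seq=348 B_ack=100
After event 1: A_seq=253 A_ack=348 B_seq=348 B_ack=253
After event 2: A_seq=301 A_ack=348 B_seq=348 B_ack=253
After event 3: A_seq=376 A_ack=348 B_seq=348 B_ack=253
After event 4: A_seq=522 A_ack=348 B_seq=348 B_ack=253

522 348 348 253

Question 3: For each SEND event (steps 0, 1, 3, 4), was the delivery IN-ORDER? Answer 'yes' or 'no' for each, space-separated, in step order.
Step 0: SEND seq=200 -> in-order
Step 1: SEND seq=100 -> in-order
Step 3: SEND seq=301 -> out-of-order
Step 4: SEND seq=376 -> out-of-order

Answer: yes yes no no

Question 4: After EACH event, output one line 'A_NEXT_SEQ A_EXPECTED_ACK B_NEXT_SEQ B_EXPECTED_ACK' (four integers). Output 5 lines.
100 348 348 100
253 348 348 253
301 348 348 253
376 348 348 253
522 348 348 253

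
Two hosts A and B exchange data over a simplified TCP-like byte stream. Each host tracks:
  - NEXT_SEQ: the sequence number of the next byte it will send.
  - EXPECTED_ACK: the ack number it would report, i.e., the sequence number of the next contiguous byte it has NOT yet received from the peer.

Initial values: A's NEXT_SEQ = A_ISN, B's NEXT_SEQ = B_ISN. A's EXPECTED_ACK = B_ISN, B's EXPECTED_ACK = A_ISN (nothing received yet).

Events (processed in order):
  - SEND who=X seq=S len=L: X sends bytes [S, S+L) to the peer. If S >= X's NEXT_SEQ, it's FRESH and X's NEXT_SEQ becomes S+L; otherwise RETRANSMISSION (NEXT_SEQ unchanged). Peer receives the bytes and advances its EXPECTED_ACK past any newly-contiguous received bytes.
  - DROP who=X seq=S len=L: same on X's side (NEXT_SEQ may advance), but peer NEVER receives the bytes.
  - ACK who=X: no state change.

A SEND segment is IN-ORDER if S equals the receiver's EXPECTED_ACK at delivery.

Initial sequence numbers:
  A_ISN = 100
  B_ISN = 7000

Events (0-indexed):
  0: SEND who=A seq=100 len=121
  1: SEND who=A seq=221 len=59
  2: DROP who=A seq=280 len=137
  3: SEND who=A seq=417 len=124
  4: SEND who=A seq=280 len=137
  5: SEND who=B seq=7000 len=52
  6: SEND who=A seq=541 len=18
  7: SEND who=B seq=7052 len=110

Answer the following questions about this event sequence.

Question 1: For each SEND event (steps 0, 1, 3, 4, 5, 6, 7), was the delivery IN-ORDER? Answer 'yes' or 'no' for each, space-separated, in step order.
Answer: yes yes no yes yes yes yes

Derivation:
Step 0: SEND seq=100 -> in-order
Step 1: SEND seq=221 -> in-order
Step 3: SEND seq=417 -> out-of-order
Step 4: SEND seq=280 -> in-order
Step 5: SEND seq=7000 -> in-order
Step 6: SEND seq=541 -> in-order
Step 7: SEND seq=7052 -> in-order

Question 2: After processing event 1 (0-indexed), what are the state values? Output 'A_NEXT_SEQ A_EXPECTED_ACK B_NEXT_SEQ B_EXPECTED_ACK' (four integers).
After event 0: A_seq=221 A_ack=7000 B_seq=7000 B_ack=221
After event 1: A_seq=280 A_ack=7000 B_seq=7000 B_ack=280

280 7000 7000 280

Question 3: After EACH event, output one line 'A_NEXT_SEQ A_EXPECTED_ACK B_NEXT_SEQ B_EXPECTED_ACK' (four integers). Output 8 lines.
221 7000 7000 221
280 7000 7000 280
417 7000 7000 280
541 7000 7000 280
541 7000 7000 541
541 7052 7052 541
559 7052 7052 559
559 7162 7162 559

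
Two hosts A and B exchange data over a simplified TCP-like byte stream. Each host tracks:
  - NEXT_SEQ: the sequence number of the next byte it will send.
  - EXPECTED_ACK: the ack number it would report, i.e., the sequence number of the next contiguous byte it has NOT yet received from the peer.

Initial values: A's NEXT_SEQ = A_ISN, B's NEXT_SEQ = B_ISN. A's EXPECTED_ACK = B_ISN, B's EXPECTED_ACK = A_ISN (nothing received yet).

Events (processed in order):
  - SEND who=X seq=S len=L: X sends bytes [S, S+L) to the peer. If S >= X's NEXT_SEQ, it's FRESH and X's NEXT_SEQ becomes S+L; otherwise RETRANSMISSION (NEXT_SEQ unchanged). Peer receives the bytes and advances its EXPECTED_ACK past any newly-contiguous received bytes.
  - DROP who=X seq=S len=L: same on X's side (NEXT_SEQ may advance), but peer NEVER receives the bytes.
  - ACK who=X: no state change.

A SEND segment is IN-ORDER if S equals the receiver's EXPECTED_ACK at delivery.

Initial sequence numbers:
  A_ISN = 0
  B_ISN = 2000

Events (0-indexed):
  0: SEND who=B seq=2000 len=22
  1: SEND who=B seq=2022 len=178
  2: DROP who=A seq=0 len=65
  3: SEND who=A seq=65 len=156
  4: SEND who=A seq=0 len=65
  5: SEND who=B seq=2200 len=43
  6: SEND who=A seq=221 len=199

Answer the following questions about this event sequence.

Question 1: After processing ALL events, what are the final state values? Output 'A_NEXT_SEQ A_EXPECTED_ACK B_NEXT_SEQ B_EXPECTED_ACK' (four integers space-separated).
Answer: 420 2243 2243 420

Derivation:
After event 0: A_seq=0 A_ack=2022 B_seq=2022 B_ack=0
After event 1: A_seq=0 A_ack=2200 B_seq=2200 B_ack=0
After event 2: A_seq=65 A_ack=2200 B_seq=2200 B_ack=0
After event 3: A_seq=221 A_ack=2200 B_seq=2200 B_ack=0
After event 4: A_seq=221 A_ack=2200 B_seq=2200 B_ack=221
After event 5: A_seq=221 A_ack=2243 B_seq=2243 B_ack=221
After event 6: A_seq=420 A_ack=2243 B_seq=2243 B_ack=420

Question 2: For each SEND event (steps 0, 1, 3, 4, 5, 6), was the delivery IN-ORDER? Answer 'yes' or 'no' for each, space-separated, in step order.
Answer: yes yes no yes yes yes

Derivation:
Step 0: SEND seq=2000 -> in-order
Step 1: SEND seq=2022 -> in-order
Step 3: SEND seq=65 -> out-of-order
Step 4: SEND seq=0 -> in-order
Step 5: SEND seq=2200 -> in-order
Step 6: SEND seq=221 -> in-order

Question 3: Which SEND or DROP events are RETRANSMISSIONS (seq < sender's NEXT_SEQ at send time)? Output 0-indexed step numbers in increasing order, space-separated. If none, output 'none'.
Answer: 4

Derivation:
Step 0: SEND seq=2000 -> fresh
Step 1: SEND seq=2022 -> fresh
Step 2: DROP seq=0 -> fresh
Step 3: SEND seq=65 -> fresh
Step 4: SEND seq=0 -> retransmit
Step 5: SEND seq=2200 -> fresh
Step 6: SEND seq=221 -> fresh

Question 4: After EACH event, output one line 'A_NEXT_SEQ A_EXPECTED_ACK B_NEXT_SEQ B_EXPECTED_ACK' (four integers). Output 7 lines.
0 2022 2022 0
0 2200 2200 0
65 2200 2200 0
221 2200 2200 0
221 2200 2200 221
221 2243 2243 221
420 2243 2243 420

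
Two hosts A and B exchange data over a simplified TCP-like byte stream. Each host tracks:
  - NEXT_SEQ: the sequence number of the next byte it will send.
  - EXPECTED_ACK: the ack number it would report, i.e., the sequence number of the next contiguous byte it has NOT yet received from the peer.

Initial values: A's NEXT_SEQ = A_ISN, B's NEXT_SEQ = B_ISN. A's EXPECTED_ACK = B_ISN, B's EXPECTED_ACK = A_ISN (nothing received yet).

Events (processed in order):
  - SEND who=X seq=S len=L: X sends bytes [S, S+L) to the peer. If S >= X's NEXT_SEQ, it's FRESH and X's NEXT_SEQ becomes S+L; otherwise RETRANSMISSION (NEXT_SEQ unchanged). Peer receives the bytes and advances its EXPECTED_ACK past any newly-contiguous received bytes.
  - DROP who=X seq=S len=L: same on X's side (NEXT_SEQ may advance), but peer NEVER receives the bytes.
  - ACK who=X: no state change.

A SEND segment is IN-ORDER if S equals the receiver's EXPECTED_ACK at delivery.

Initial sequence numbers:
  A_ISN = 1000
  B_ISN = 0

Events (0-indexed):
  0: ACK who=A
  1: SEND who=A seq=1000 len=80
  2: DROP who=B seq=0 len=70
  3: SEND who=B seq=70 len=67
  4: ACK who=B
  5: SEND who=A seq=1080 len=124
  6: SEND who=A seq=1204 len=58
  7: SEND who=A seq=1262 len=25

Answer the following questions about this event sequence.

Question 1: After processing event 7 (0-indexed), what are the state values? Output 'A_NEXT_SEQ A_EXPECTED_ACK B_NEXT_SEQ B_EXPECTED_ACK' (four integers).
After event 0: A_seq=1000 A_ack=0 B_seq=0 B_ack=1000
After event 1: A_seq=1080 A_ack=0 B_seq=0 B_ack=1080
After event 2: A_seq=1080 A_ack=0 B_seq=70 B_ack=1080
After event 3: A_seq=1080 A_ack=0 B_seq=137 B_ack=1080
After event 4: A_seq=1080 A_ack=0 B_seq=137 B_ack=1080
After event 5: A_seq=1204 A_ack=0 B_seq=137 B_ack=1204
After event 6: A_seq=1262 A_ack=0 B_seq=137 B_ack=1262
After event 7: A_seq=1287 A_ack=0 B_seq=137 B_ack=1287

1287 0 137 1287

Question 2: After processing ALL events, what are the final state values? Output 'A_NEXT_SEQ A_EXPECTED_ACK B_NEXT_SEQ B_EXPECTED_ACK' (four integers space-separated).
After event 0: A_seq=1000 A_ack=0 B_seq=0 B_ack=1000
After event 1: A_seq=1080 A_ack=0 B_seq=0 B_ack=1080
After event 2: A_seq=1080 A_ack=0 B_seq=70 B_ack=1080
After event 3: A_seq=1080 A_ack=0 B_seq=137 B_ack=1080
After event 4: A_seq=1080 A_ack=0 B_seq=137 B_ack=1080
After event 5: A_seq=1204 A_ack=0 B_seq=137 B_ack=1204
After event 6: A_seq=1262 A_ack=0 B_seq=137 B_ack=1262
After event 7: A_seq=1287 A_ack=0 B_seq=137 B_ack=1287

Answer: 1287 0 137 1287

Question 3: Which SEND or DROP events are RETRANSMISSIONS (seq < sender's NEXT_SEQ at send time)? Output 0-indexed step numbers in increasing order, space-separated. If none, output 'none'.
Step 1: SEND seq=1000 -> fresh
Step 2: DROP seq=0 -> fresh
Step 3: SEND seq=70 -> fresh
Step 5: SEND seq=1080 -> fresh
Step 6: SEND seq=1204 -> fresh
Step 7: SEND seq=1262 -> fresh

Answer: none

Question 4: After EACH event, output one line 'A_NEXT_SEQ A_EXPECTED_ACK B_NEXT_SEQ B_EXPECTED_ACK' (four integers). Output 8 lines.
1000 0 0 1000
1080 0 0 1080
1080 0 70 1080
1080 0 137 1080
1080 0 137 1080
1204 0 137 1204
1262 0 137 1262
1287 0 137 1287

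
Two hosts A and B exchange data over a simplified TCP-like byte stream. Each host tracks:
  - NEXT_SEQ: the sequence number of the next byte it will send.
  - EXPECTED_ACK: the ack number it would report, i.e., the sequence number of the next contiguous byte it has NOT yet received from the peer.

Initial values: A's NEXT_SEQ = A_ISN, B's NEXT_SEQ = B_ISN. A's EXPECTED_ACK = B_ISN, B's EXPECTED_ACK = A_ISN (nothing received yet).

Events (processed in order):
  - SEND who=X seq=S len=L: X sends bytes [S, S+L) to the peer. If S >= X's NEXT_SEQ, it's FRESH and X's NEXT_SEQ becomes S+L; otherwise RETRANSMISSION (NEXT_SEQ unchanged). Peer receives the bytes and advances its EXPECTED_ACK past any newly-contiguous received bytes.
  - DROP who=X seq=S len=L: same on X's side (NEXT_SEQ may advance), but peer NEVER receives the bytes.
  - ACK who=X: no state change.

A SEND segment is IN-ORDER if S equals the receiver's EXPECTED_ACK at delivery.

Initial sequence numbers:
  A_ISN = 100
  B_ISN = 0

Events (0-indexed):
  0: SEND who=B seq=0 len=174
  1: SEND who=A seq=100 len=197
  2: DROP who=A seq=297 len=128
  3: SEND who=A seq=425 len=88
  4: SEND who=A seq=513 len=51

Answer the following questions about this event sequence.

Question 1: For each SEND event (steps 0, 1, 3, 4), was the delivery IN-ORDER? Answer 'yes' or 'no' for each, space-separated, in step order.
Answer: yes yes no no

Derivation:
Step 0: SEND seq=0 -> in-order
Step 1: SEND seq=100 -> in-order
Step 3: SEND seq=425 -> out-of-order
Step 4: SEND seq=513 -> out-of-order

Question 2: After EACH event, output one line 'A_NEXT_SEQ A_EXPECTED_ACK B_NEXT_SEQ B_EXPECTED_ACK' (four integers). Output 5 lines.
100 174 174 100
297 174 174 297
425 174 174 297
513 174 174 297
564 174 174 297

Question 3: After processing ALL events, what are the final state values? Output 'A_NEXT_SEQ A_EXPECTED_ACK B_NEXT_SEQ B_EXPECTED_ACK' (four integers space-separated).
After event 0: A_seq=100 A_ack=174 B_seq=174 B_ack=100
After event 1: A_seq=297 A_ack=174 B_seq=174 B_ack=297
After event 2: A_seq=425 A_ack=174 B_seq=174 B_ack=297
After event 3: A_seq=513 A_ack=174 B_seq=174 B_ack=297
After event 4: A_seq=564 A_ack=174 B_seq=174 B_ack=297

Answer: 564 174 174 297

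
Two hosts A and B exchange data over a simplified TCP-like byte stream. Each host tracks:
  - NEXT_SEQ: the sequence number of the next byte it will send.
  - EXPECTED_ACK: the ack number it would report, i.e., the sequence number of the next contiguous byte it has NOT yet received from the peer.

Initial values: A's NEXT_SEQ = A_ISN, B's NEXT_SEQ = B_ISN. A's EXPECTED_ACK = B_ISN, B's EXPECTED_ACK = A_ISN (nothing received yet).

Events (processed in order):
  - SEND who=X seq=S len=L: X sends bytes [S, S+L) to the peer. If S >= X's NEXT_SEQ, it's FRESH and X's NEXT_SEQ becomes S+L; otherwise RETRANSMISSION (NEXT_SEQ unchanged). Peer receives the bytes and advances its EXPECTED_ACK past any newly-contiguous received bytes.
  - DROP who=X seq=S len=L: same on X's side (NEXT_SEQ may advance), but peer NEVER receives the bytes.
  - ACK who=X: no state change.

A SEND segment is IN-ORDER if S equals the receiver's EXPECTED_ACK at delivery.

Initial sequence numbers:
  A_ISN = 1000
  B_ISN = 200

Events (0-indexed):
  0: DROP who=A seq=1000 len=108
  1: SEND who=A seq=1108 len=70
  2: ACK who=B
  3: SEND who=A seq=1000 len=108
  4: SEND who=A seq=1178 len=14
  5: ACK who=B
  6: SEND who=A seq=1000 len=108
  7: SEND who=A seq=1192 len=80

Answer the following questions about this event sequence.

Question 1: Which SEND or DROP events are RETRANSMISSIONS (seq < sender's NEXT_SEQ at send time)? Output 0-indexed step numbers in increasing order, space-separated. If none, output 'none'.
Step 0: DROP seq=1000 -> fresh
Step 1: SEND seq=1108 -> fresh
Step 3: SEND seq=1000 -> retransmit
Step 4: SEND seq=1178 -> fresh
Step 6: SEND seq=1000 -> retransmit
Step 7: SEND seq=1192 -> fresh

Answer: 3 6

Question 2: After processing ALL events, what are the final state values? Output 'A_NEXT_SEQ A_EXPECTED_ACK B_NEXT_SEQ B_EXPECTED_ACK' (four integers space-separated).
After event 0: A_seq=1108 A_ack=200 B_seq=200 B_ack=1000
After event 1: A_seq=1178 A_ack=200 B_seq=200 B_ack=1000
After event 2: A_seq=1178 A_ack=200 B_seq=200 B_ack=1000
After event 3: A_seq=1178 A_ack=200 B_seq=200 B_ack=1178
After event 4: A_seq=1192 A_ack=200 B_seq=200 B_ack=1192
After event 5: A_seq=1192 A_ack=200 B_seq=200 B_ack=1192
After event 6: A_seq=1192 A_ack=200 B_seq=200 B_ack=1192
After event 7: A_seq=1272 A_ack=200 B_seq=200 B_ack=1272

Answer: 1272 200 200 1272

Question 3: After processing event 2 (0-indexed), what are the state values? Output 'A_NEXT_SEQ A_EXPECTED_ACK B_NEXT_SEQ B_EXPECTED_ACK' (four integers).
After event 0: A_seq=1108 A_ack=200 B_seq=200 B_ack=1000
After event 1: A_seq=1178 A_ack=200 B_seq=200 B_ack=1000
After event 2: A_seq=1178 A_ack=200 B_seq=200 B_ack=1000

1178 200 200 1000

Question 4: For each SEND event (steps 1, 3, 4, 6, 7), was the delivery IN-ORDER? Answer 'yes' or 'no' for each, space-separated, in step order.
Step 1: SEND seq=1108 -> out-of-order
Step 3: SEND seq=1000 -> in-order
Step 4: SEND seq=1178 -> in-order
Step 6: SEND seq=1000 -> out-of-order
Step 7: SEND seq=1192 -> in-order

Answer: no yes yes no yes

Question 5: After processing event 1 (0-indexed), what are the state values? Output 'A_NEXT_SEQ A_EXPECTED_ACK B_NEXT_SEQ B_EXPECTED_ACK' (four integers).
After event 0: A_seq=1108 A_ack=200 B_seq=200 B_ack=1000
After event 1: A_seq=1178 A_ack=200 B_seq=200 B_ack=1000

1178 200 200 1000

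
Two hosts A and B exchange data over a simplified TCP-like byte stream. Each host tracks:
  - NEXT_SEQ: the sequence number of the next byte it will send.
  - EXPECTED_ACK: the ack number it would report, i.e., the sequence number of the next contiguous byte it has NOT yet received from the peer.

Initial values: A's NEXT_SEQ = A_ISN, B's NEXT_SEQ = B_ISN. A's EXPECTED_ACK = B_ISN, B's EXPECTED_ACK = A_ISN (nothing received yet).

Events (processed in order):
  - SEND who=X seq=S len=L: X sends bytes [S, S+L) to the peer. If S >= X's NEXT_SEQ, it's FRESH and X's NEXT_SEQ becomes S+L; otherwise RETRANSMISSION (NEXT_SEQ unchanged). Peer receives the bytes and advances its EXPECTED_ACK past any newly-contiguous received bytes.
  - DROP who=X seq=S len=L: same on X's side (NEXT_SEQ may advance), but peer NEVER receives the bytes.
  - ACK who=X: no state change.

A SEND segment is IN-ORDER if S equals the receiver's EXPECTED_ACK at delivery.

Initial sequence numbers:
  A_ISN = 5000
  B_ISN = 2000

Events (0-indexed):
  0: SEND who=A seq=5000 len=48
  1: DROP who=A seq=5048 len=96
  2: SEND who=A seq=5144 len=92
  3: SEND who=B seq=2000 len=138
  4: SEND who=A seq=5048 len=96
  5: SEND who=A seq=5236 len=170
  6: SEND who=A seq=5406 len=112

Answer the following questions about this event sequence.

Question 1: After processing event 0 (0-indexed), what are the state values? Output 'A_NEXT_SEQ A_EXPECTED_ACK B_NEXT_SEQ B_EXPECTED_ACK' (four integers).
After event 0: A_seq=5048 A_ack=2000 B_seq=2000 B_ack=5048

5048 2000 2000 5048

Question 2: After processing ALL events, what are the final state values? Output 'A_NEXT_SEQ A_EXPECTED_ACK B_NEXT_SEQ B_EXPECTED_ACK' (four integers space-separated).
After event 0: A_seq=5048 A_ack=2000 B_seq=2000 B_ack=5048
After event 1: A_seq=5144 A_ack=2000 B_seq=2000 B_ack=5048
After event 2: A_seq=5236 A_ack=2000 B_seq=2000 B_ack=5048
After event 3: A_seq=5236 A_ack=2138 B_seq=2138 B_ack=5048
After event 4: A_seq=5236 A_ack=2138 B_seq=2138 B_ack=5236
After event 5: A_seq=5406 A_ack=2138 B_seq=2138 B_ack=5406
After event 6: A_seq=5518 A_ack=2138 B_seq=2138 B_ack=5518

Answer: 5518 2138 2138 5518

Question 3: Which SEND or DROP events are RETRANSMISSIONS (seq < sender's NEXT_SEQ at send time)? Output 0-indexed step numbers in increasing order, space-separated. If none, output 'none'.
Step 0: SEND seq=5000 -> fresh
Step 1: DROP seq=5048 -> fresh
Step 2: SEND seq=5144 -> fresh
Step 3: SEND seq=2000 -> fresh
Step 4: SEND seq=5048 -> retransmit
Step 5: SEND seq=5236 -> fresh
Step 6: SEND seq=5406 -> fresh

Answer: 4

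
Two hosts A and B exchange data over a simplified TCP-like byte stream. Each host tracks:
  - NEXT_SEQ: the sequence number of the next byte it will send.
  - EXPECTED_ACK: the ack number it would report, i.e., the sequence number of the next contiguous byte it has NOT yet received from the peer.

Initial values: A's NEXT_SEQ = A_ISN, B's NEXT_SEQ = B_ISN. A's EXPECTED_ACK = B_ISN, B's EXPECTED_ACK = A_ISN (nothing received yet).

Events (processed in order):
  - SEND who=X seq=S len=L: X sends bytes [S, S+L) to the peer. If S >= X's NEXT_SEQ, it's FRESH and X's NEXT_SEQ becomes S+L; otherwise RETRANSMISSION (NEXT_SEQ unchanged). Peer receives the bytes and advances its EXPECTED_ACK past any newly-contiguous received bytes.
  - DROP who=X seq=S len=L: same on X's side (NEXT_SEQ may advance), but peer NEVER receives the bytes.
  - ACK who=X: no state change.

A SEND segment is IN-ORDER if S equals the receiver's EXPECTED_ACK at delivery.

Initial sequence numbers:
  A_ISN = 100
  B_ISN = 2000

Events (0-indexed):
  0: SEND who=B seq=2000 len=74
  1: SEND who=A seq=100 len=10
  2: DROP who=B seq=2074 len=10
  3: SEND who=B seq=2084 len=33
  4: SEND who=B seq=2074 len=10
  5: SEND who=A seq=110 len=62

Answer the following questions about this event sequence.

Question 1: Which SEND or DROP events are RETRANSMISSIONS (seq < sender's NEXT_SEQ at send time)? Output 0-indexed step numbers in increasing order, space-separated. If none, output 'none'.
Step 0: SEND seq=2000 -> fresh
Step 1: SEND seq=100 -> fresh
Step 2: DROP seq=2074 -> fresh
Step 3: SEND seq=2084 -> fresh
Step 4: SEND seq=2074 -> retransmit
Step 5: SEND seq=110 -> fresh

Answer: 4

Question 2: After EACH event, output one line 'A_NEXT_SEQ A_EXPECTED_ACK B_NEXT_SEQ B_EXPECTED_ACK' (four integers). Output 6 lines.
100 2074 2074 100
110 2074 2074 110
110 2074 2084 110
110 2074 2117 110
110 2117 2117 110
172 2117 2117 172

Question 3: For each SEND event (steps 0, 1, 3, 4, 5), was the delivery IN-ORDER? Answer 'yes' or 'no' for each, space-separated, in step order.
Answer: yes yes no yes yes

Derivation:
Step 0: SEND seq=2000 -> in-order
Step 1: SEND seq=100 -> in-order
Step 3: SEND seq=2084 -> out-of-order
Step 4: SEND seq=2074 -> in-order
Step 5: SEND seq=110 -> in-order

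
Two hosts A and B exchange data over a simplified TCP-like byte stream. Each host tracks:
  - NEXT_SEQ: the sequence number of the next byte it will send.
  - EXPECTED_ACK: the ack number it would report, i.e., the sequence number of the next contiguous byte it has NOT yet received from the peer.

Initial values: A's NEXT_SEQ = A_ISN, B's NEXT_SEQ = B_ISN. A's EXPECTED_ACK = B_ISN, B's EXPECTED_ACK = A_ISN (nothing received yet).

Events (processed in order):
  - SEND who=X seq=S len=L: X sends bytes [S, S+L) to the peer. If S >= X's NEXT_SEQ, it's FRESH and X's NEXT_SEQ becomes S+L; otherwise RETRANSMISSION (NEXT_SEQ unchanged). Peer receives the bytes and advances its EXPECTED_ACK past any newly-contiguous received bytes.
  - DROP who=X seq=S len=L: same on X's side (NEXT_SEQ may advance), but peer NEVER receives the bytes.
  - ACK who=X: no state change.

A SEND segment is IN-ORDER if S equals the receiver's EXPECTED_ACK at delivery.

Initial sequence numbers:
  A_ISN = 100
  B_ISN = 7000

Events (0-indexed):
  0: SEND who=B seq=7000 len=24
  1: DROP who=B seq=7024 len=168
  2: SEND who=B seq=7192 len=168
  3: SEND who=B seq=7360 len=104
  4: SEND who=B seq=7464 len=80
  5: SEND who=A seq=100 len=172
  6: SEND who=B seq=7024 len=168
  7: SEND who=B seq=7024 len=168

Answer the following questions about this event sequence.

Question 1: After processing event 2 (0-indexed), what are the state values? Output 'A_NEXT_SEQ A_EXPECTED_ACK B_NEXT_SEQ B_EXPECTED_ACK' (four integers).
After event 0: A_seq=100 A_ack=7024 B_seq=7024 B_ack=100
After event 1: A_seq=100 A_ack=7024 B_seq=7192 B_ack=100
After event 2: A_seq=100 A_ack=7024 B_seq=7360 B_ack=100

100 7024 7360 100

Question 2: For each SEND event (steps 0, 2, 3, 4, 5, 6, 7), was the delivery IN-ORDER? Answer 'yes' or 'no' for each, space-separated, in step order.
Answer: yes no no no yes yes no

Derivation:
Step 0: SEND seq=7000 -> in-order
Step 2: SEND seq=7192 -> out-of-order
Step 3: SEND seq=7360 -> out-of-order
Step 4: SEND seq=7464 -> out-of-order
Step 5: SEND seq=100 -> in-order
Step 6: SEND seq=7024 -> in-order
Step 7: SEND seq=7024 -> out-of-order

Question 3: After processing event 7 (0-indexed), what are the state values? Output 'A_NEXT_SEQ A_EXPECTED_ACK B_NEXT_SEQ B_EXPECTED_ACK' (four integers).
After event 0: A_seq=100 A_ack=7024 B_seq=7024 B_ack=100
After event 1: A_seq=100 A_ack=7024 B_seq=7192 B_ack=100
After event 2: A_seq=100 A_ack=7024 B_seq=7360 B_ack=100
After event 3: A_seq=100 A_ack=7024 B_seq=7464 B_ack=100
After event 4: A_seq=100 A_ack=7024 B_seq=7544 B_ack=100
After event 5: A_seq=272 A_ack=7024 B_seq=7544 B_ack=272
After event 6: A_seq=272 A_ack=7544 B_seq=7544 B_ack=272
After event 7: A_seq=272 A_ack=7544 B_seq=7544 B_ack=272

272 7544 7544 272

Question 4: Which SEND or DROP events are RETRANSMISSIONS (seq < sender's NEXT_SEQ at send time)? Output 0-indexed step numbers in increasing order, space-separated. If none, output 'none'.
Step 0: SEND seq=7000 -> fresh
Step 1: DROP seq=7024 -> fresh
Step 2: SEND seq=7192 -> fresh
Step 3: SEND seq=7360 -> fresh
Step 4: SEND seq=7464 -> fresh
Step 5: SEND seq=100 -> fresh
Step 6: SEND seq=7024 -> retransmit
Step 7: SEND seq=7024 -> retransmit

Answer: 6 7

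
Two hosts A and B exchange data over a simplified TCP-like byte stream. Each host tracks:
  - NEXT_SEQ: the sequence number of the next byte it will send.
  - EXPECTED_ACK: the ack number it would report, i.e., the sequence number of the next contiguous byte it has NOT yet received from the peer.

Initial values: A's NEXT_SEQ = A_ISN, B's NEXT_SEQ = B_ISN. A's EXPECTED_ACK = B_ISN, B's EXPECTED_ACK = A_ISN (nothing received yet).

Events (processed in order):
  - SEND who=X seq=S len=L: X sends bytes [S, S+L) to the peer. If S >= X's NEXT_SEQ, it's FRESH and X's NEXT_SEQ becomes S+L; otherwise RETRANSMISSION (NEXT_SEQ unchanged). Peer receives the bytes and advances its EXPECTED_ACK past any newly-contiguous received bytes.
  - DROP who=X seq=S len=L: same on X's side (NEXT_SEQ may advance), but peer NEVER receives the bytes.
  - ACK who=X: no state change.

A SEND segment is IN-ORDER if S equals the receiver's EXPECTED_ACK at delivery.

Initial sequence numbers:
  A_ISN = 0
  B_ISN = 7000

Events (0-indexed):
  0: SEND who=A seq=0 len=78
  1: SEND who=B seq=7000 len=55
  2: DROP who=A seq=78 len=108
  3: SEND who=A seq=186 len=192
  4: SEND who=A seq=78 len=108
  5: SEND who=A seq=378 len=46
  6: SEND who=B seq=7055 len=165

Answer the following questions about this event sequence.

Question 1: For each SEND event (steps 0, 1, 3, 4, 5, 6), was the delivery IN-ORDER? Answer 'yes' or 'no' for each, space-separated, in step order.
Step 0: SEND seq=0 -> in-order
Step 1: SEND seq=7000 -> in-order
Step 3: SEND seq=186 -> out-of-order
Step 4: SEND seq=78 -> in-order
Step 5: SEND seq=378 -> in-order
Step 6: SEND seq=7055 -> in-order

Answer: yes yes no yes yes yes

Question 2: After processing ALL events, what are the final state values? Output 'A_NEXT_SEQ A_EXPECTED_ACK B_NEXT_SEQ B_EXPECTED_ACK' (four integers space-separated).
Answer: 424 7220 7220 424

Derivation:
After event 0: A_seq=78 A_ack=7000 B_seq=7000 B_ack=78
After event 1: A_seq=78 A_ack=7055 B_seq=7055 B_ack=78
After event 2: A_seq=186 A_ack=7055 B_seq=7055 B_ack=78
After event 3: A_seq=378 A_ack=7055 B_seq=7055 B_ack=78
After event 4: A_seq=378 A_ack=7055 B_seq=7055 B_ack=378
After event 5: A_seq=424 A_ack=7055 B_seq=7055 B_ack=424
After event 6: A_seq=424 A_ack=7220 B_seq=7220 B_ack=424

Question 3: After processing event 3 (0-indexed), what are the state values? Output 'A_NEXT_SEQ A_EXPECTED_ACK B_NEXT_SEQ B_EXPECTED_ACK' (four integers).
After event 0: A_seq=78 A_ack=7000 B_seq=7000 B_ack=78
After event 1: A_seq=78 A_ack=7055 B_seq=7055 B_ack=78
After event 2: A_seq=186 A_ack=7055 B_seq=7055 B_ack=78
After event 3: A_seq=378 A_ack=7055 B_seq=7055 B_ack=78

378 7055 7055 78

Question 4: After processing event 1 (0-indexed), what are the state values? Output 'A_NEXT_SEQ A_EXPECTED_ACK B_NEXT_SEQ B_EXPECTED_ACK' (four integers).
After event 0: A_seq=78 A_ack=7000 B_seq=7000 B_ack=78
After event 1: A_seq=78 A_ack=7055 B_seq=7055 B_ack=78

78 7055 7055 78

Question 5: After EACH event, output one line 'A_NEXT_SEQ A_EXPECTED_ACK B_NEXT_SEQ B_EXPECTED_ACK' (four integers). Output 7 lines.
78 7000 7000 78
78 7055 7055 78
186 7055 7055 78
378 7055 7055 78
378 7055 7055 378
424 7055 7055 424
424 7220 7220 424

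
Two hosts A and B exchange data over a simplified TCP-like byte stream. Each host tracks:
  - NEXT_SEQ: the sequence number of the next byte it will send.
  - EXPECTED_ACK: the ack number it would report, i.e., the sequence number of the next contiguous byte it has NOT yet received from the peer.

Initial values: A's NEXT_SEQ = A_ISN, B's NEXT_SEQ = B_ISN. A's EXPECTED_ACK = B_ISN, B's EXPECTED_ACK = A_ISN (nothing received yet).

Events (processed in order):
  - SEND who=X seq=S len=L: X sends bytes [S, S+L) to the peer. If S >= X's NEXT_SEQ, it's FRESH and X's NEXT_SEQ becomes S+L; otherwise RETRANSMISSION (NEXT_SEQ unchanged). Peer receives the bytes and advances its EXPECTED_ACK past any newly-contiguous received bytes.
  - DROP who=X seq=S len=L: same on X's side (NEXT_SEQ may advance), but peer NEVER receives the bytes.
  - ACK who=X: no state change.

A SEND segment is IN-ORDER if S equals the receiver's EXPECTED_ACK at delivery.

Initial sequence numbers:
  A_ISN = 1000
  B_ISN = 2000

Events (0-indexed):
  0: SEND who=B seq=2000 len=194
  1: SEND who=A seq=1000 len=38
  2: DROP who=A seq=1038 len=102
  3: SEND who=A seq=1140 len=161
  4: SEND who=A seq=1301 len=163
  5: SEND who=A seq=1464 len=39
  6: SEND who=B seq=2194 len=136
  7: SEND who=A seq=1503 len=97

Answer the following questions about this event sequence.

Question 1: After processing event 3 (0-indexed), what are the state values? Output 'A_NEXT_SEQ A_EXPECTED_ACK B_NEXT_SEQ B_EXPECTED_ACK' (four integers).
After event 0: A_seq=1000 A_ack=2194 B_seq=2194 B_ack=1000
After event 1: A_seq=1038 A_ack=2194 B_seq=2194 B_ack=1038
After event 2: A_seq=1140 A_ack=2194 B_seq=2194 B_ack=1038
After event 3: A_seq=1301 A_ack=2194 B_seq=2194 B_ack=1038

1301 2194 2194 1038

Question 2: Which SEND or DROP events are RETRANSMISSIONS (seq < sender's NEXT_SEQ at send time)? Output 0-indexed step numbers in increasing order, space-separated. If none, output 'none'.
Step 0: SEND seq=2000 -> fresh
Step 1: SEND seq=1000 -> fresh
Step 2: DROP seq=1038 -> fresh
Step 3: SEND seq=1140 -> fresh
Step 4: SEND seq=1301 -> fresh
Step 5: SEND seq=1464 -> fresh
Step 6: SEND seq=2194 -> fresh
Step 7: SEND seq=1503 -> fresh

Answer: none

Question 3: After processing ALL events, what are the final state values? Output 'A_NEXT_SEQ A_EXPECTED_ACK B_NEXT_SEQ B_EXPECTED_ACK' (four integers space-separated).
After event 0: A_seq=1000 A_ack=2194 B_seq=2194 B_ack=1000
After event 1: A_seq=1038 A_ack=2194 B_seq=2194 B_ack=1038
After event 2: A_seq=1140 A_ack=2194 B_seq=2194 B_ack=1038
After event 3: A_seq=1301 A_ack=2194 B_seq=2194 B_ack=1038
After event 4: A_seq=1464 A_ack=2194 B_seq=2194 B_ack=1038
After event 5: A_seq=1503 A_ack=2194 B_seq=2194 B_ack=1038
After event 6: A_seq=1503 A_ack=2330 B_seq=2330 B_ack=1038
After event 7: A_seq=1600 A_ack=2330 B_seq=2330 B_ack=1038

Answer: 1600 2330 2330 1038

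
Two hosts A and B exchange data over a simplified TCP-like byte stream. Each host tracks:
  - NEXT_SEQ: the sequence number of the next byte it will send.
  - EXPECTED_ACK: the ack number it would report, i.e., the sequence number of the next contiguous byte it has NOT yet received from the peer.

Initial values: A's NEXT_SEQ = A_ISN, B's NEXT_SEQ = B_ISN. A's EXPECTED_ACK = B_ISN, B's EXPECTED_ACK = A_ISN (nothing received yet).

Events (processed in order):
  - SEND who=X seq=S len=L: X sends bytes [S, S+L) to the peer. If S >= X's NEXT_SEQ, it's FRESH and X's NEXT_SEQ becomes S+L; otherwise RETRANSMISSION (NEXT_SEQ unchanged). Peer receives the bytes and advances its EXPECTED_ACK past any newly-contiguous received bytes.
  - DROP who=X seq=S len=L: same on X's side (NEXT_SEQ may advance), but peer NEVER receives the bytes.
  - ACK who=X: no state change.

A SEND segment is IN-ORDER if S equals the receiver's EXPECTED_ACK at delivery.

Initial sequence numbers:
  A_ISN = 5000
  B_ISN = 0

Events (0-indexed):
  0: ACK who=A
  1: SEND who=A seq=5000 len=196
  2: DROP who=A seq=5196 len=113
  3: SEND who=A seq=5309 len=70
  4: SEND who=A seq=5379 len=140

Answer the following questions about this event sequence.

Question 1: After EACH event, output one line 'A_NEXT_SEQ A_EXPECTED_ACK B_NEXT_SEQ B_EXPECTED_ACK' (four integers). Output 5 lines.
5000 0 0 5000
5196 0 0 5196
5309 0 0 5196
5379 0 0 5196
5519 0 0 5196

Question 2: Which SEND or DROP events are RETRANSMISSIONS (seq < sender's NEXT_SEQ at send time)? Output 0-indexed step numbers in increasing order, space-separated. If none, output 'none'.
Step 1: SEND seq=5000 -> fresh
Step 2: DROP seq=5196 -> fresh
Step 3: SEND seq=5309 -> fresh
Step 4: SEND seq=5379 -> fresh

Answer: none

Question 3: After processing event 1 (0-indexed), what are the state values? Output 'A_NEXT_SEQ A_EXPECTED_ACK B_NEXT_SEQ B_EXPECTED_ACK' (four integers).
After event 0: A_seq=5000 A_ack=0 B_seq=0 B_ack=5000
After event 1: A_seq=5196 A_ack=0 B_seq=0 B_ack=5196

5196 0 0 5196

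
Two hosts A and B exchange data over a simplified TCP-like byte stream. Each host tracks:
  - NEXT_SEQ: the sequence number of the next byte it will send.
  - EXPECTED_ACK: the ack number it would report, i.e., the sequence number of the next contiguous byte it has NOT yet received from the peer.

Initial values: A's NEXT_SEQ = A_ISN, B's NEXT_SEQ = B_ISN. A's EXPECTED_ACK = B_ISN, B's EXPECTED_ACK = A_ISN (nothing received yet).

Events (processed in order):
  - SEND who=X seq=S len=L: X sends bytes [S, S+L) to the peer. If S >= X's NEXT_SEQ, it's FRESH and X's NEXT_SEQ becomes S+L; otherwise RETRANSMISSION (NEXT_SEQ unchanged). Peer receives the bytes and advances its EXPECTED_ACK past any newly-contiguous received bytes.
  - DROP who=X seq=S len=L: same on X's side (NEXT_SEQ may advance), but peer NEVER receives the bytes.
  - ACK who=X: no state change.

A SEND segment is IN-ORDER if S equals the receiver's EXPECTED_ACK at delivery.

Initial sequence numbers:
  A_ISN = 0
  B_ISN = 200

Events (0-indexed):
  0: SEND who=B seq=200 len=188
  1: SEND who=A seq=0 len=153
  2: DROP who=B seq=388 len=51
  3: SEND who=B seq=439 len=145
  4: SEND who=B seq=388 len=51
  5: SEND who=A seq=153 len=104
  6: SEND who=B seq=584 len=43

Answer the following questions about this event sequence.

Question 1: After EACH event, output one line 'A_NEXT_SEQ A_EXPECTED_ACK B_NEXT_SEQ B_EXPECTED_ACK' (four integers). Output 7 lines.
0 388 388 0
153 388 388 153
153 388 439 153
153 388 584 153
153 584 584 153
257 584 584 257
257 627 627 257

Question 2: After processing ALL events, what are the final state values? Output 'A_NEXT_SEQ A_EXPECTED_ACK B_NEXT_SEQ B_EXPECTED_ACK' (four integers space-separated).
Answer: 257 627 627 257

Derivation:
After event 0: A_seq=0 A_ack=388 B_seq=388 B_ack=0
After event 1: A_seq=153 A_ack=388 B_seq=388 B_ack=153
After event 2: A_seq=153 A_ack=388 B_seq=439 B_ack=153
After event 3: A_seq=153 A_ack=388 B_seq=584 B_ack=153
After event 4: A_seq=153 A_ack=584 B_seq=584 B_ack=153
After event 5: A_seq=257 A_ack=584 B_seq=584 B_ack=257
After event 6: A_seq=257 A_ack=627 B_seq=627 B_ack=257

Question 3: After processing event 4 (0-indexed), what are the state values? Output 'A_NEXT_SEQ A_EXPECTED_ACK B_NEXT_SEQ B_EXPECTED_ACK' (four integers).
After event 0: A_seq=0 A_ack=388 B_seq=388 B_ack=0
After event 1: A_seq=153 A_ack=388 B_seq=388 B_ack=153
After event 2: A_seq=153 A_ack=388 B_seq=439 B_ack=153
After event 3: A_seq=153 A_ack=388 B_seq=584 B_ack=153
After event 4: A_seq=153 A_ack=584 B_seq=584 B_ack=153

153 584 584 153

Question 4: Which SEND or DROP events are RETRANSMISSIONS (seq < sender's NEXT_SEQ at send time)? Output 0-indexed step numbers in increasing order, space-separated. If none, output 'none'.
Answer: 4

Derivation:
Step 0: SEND seq=200 -> fresh
Step 1: SEND seq=0 -> fresh
Step 2: DROP seq=388 -> fresh
Step 3: SEND seq=439 -> fresh
Step 4: SEND seq=388 -> retransmit
Step 5: SEND seq=153 -> fresh
Step 6: SEND seq=584 -> fresh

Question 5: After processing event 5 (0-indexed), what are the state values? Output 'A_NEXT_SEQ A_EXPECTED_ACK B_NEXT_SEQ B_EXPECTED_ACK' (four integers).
After event 0: A_seq=0 A_ack=388 B_seq=388 B_ack=0
After event 1: A_seq=153 A_ack=388 B_seq=388 B_ack=153
After event 2: A_seq=153 A_ack=388 B_seq=439 B_ack=153
After event 3: A_seq=153 A_ack=388 B_seq=584 B_ack=153
After event 4: A_seq=153 A_ack=584 B_seq=584 B_ack=153
After event 5: A_seq=257 A_ack=584 B_seq=584 B_ack=257

257 584 584 257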